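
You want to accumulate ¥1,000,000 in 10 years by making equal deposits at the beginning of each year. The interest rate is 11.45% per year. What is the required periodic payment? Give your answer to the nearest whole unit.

¥52,506

Level annuity due; solve FV = PMT × [((1+r)^n − 1)/r] × (1+r) for PMT.
Periodic rate r = 0.1145 per year.
With n = 10: PMT = 1,000,000 / ([((1+r)^n − 1)/r] × (1+r)) = ¥52,506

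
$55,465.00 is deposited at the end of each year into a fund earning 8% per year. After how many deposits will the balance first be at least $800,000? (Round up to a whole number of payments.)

10 payments

Periodic rate r = 0.08 per year.
Ordinary annuity FV: 800,000 = 55,465 × [((1+r)^n − 1)/r].
(1+r)^n = 1 + 800,000 × r / 55,465, so n = ln(1 + 800,000·r/55,465) / ln(1+r) = 9.97.
Round up to a whole number of payments: n = 10.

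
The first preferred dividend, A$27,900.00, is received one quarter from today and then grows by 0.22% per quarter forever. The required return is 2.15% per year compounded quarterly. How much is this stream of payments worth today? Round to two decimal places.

Periodic rate r = 0.0215/4 per quarter.
Growing perpetuity (Gordon): PV = PMT₁ / (r − g) = 27,900 / (r − 0.0022) = A$8,787,401.57.

A$8,787,401.57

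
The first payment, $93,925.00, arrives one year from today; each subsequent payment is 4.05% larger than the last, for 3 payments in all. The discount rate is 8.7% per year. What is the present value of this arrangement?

Periodic rate r = 0.087 per year.
Growing ordinary annuity: PV = PMT₁ × [1 − ((1+g)/(1+r))^n] / (r − g) = 93,925 × [1 − ((1+0.0405)/(1+r))^3] / (r − 0.0405) = $248,291.65.

$248,291.65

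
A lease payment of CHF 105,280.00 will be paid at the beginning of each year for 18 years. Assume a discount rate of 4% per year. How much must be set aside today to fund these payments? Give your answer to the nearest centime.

This is an annuity due: 18 payments of CHF 105,280.00 at the beginning of each year.
Periodic rate r = 0.04 per year.
PV = PMT × [(1 − (1+r)^−n)/r] × (1+r) = 105,280 × [1 − (1+r)^−18] / r × (1+r) = CHF 1,386,081.62

CHF 1,386,081.62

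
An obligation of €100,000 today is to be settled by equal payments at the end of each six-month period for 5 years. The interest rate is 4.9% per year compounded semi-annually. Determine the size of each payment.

€11,396.38

Level ordinary annuity; solve PV = PMT × [(1 − (1+r)^−n)/r] for PMT.
Periodic rate r = 0.049/2 per half-year; n is counted in half-years.
With n = 10: PMT = 100,000 / ([(1 − (1+r)^−n)/r]) = €11,396.38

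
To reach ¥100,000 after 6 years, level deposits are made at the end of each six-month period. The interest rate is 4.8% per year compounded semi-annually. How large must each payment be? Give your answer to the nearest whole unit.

¥7,290

Level ordinary annuity; solve FV = PMT × [((1+r)^n − 1)/r] for PMT.
Periodic rate r = 0.048/2 per half-year; n is counted in half-years.
With n = 12: PMT = 100,000 / ([((1+r)^n − 1)/r]) = ¥7,290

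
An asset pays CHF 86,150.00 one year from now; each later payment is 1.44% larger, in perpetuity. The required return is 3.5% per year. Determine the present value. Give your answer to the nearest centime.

Periodic rate r = 0.035 per year.
Growing perpetuity (Gordon): PV = PMT₁ / (r − g) = 86,150 / (r − 0.0144) = CHF 4,182,038.83.

CHF 4,182,038.83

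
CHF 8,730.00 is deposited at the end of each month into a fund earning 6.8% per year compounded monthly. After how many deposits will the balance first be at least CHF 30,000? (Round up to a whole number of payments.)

4 payments

Periodic rate r = 0.068/12 per month; n is counted in months.
Ordinary annuity FV: 30,000 = 8,730 × [((1+r)^n − 1)/r].
(1+r)^n = 1 + 30,000 × r / 8,730, so n = ln(1 + 30,000·r/8,730) / ln(1+r) = 3.41.
Round up to a whole number of payments: n = 4.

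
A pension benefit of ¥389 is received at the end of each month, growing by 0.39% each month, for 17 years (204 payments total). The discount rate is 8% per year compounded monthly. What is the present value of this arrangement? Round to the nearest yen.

Periodic rate r = 0.08/12 per month; n is counted in months.
Growing ordinary annuity: PV = PMT₁ × [1 − ((1+g)/(1+r))^n] / (r − g) = 389 × [1 − ((1+0.0039)/(1+r))^204] / (r − 0.0039) = ¥60,404.

¥60,404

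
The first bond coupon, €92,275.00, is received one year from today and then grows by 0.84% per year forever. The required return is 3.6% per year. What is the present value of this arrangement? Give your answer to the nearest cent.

€3,343,297.10

Periodic rate r = 0.036 per year.
Growing perpetuity (Gordon): PV = PMT₁ / (r − g) = 92,275 / (r − 0.0084) = €3,343,297.10.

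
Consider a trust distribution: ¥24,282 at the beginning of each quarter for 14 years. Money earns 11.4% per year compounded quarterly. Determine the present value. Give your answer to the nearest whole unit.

This is an annuity due: 56 payments of ¥24,282 at the beginning of each quarter.
Periodic rate r = 0.114/4 per quarter; n is counted in quarters.
PV = PMT × [(1 − (1+r)^−n)/r] × (1+r) = 24,282 × [1 − (1+r)^−56] / r × (1+r) = ¥694,645

¥694,645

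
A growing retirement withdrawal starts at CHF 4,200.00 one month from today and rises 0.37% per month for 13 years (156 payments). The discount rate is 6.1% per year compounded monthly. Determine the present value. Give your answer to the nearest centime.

CHF 587,016.63

Periodic rate r = 0.061/12 per month; n is counted in months.
Growing ordinary annuity: PV = PMT₁ × [1 − ((1+g)/(1+r))^n] / (r − g) = 4,200 × [1 − ((1+0.0037)/(1+r))^156] / (r − 0.0037) = CHF 587,016.63.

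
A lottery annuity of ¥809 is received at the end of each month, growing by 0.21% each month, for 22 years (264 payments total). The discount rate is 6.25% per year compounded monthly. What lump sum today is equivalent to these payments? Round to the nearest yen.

¥145,364

Periodic rate r = 0.0625/12 per month; n is counted in months.
Growing ordinary annuity: PV = PMT₁ × [1 − ((1+g)/(1+r))^n] / (r − g) = 809 × [1 − ((1+0.0021)/(1+r))^264] / (r − 0.0021) = ¥145,364.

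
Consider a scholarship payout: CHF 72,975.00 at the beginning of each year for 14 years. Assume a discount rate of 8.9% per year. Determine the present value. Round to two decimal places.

CHF 622,260.33

This is an annuity due: 14 payments of CHF 72,975.00 at the beginning of each year.
Periodic rate r = 0.089 per year.
PV = PMT × [(1 − (1+r)^−n)/r] × (1+r) = 72,975 × [1 − (1+r)^−14] / r × (1+r) = CHF 622,260.33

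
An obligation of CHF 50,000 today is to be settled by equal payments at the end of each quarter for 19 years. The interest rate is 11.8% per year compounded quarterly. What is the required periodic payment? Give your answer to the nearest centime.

Level ordinary annuity; solve PV = PMT × [(1 − (1+r)^−n)/r] for PMT.
Periodic rate r = 0.118/4 per quarter; n is counted in quarters.
With n = 76: PMT = 50,000 / ([(1 − (1+r)^−n)/r]) = CHF 1,656.83

CHF 1,656.83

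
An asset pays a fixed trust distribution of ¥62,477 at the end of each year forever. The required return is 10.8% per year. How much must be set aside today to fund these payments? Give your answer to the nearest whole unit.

Periodic rate r = 0.108 per year.
Level perpetuity: PV = PMT / r = 62,477 / (0.108) = ¥578,491.

¥578,491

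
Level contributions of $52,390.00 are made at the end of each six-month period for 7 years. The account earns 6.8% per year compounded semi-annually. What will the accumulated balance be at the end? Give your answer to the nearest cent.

This is an ordinary annuity: 14 deposits of $52,390.00 at the end of each six-month period.
Periodic rate r = 0.068/2 per half-year; n is counted in half-years.
FV = PMT × [((1+r)^n − 1)/r] = 52,390 × [(1+r)^14 − 1] / r = $919,808.33

$919,808.33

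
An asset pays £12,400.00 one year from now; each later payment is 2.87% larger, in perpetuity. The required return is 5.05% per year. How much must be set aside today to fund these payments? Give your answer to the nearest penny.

Periodic rate r = 0.0505 per year.
Growing perpetuity (Gordon): PV = PMT₁ / (r − g) = 12,400 / (r − 0.0287) = £568,807.34.

£568,807.34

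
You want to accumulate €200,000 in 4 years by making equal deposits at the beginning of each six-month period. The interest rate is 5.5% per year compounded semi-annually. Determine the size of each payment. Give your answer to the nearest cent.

€22,084.27

Level annuity due; solve FV = PMT × [((1+r)^n − 1)/r] × (1+r) for PMT.
Periodic rate r = 0.055/2 per half-year; n is counted in half-years.
With n = 8: PMT = 200,000 / ([((1+r)^n − 1)/r] × (1+r)) = €22,084.27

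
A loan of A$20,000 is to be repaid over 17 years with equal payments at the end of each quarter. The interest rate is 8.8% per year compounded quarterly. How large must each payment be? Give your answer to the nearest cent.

Level ordinary annuity; solve PV = PMT × [(1 − (1+r)^−n)/r] for PMT.
Periodic rate r = 0.088/4 per quarter; n is counted in quarters.
With n = 68: PMT = 20,000 / ([(1 − (1+r)^−n)/r]) = A$569.72

A$569.72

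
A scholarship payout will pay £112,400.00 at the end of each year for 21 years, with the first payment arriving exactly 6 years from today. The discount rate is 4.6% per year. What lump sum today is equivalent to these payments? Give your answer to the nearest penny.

Ordinary annuity of 21 payments, first payment at period 6.
Periodic rate r = 0.046 per year.
The ordinary-annuity PV formula values the stream one period before the first payment (period 5); discount that back 5 periods:
PV₀ = 112,400 × [1 − (1+r)^−21] / r × (1+r)^−5 = £1,192,516.65

£1,192,516.65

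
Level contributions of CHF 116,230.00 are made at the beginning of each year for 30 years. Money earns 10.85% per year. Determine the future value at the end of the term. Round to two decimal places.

This is an annuity due: 30 deposits of CHF 116,230.00 at the beginning of each year.
Periodic rate r = 0.1085 per year.
FV = PMT × [((1+r)^n − 1)/r] × (1+r) = 116,230 × [(1+r)^30 − 1] / r × (1+r) = CHF 24,915,808.08

CHF 24,915,808.08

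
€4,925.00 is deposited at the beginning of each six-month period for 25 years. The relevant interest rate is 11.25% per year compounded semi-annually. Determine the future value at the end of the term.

€1,334,396.41

This is an annuity due: 50 deposits of €4,925.00 at the beginning of each six-month period.
Periodic rate r = 0.1125/2 per half-year; n is counted in half-years.
FV = PMT × [((1+r)^n − 1)/r] × (1+r) = 4,925 × [(1+r)^50 − 1] / r × (1+r) = €1,334,396.41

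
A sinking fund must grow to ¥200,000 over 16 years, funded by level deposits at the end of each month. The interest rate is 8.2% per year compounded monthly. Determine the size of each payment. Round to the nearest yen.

Level ordinary annuity; solve FV = PMT × [((1+r)^n − 1)/r] for PMT.
Periodic rate r = 0.082/12 per month; n is counted in months.
With n = 192: PMT = 200,000 / ([((1+r)^n − 1)/r]) = ¥507

¥507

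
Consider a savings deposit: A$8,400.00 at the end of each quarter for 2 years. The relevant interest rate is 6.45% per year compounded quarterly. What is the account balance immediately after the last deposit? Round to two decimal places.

A$71,117.41

This is an ordinary annuity: 8 deposits of A$8,400.00 at the end of each quarter.
Periodic rate r = 0.0645/4 per quarter; n is counted in quarters.
FV = PMT × [((1+r)^n − 1)/r] = 8,400 × [(1+r)^8 − 1] / r = A$71,117.41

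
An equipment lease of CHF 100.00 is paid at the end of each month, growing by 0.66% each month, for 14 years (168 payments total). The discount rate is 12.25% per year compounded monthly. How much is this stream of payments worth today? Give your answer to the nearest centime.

CHF 12,521.52

Periodic rate r = 0.1225/12 per month; n is counted in months.
Growing ordinary annuity: PV = PMT₁ × [1 − ((1+g)/(1+r))^n] / (r − g) = 100 × [1 − ((1+0.0066)/(1+r))^168] / (r − 0.0066) = CHF 12,521.52.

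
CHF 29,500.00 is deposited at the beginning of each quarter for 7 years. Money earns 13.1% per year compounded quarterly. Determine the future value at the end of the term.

CHF 1,363,093.39

This is an annuity due: 28 deposits of CHF 29,500.00 at the beginning of each quarter.
Periodic rate r = 0.131/4 per quarter; n is counted in quarters.
FV = PMT × [((1+r)^n − 1)/r] × (1+r) = 29,500 × [(1+r)^28 − 1] / r × (1+r) = CHF 1,363,093.39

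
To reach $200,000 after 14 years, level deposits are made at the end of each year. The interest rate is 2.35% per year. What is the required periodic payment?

Level ordinary annuity; solve FV = PMT × [((1+r)^n − 1)/r] for PMT.
Periodic rate r = 0.0235 per year.
With n = 14: PMT = 200,000 / ([((1+r)^n − 1)/r]) = $12,230.07

$12,230.07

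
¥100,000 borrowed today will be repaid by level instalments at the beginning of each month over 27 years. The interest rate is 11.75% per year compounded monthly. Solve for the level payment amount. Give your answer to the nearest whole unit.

¥1,013

Level annuity due; solve PV = PMT × [(1 − (1+r)^−n)/r] × (1+r) for PMT.
Periodic rate r = 0.1175/12 per month; n is counted in months.
With n = 324: PMT = 100,000 / ([(1 − (1+r)^−n)/r] × (1+r)) = ¥1,013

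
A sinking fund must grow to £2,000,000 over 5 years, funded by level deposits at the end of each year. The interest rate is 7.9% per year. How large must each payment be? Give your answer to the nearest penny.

Level ordinary annuity; solve FV = PMT × [((1+r)^n − 1)/r] for PMT.
Periodic rate r = 0.079 per year.
With n = 5: PMT = 2,000,000 / ([((1+r)^n − 1)/r]) = £341,593.39

£341,593.39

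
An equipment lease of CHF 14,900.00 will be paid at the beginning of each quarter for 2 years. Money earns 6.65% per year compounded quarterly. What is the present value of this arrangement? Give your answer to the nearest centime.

This is an annuity due: 8 payments of CHF 14,900.00 at the beginning of each quarter.
Periodic rate r = 0.0665/4 per quarter; n is counted in quarters.
PV = PMT × [(1 − (1+r)^−n)/r] × (1+r) = 14,900 × [1 − (1+r)^−8] / r × (1+r) = CHF 112,596.11

CHF 112,596.11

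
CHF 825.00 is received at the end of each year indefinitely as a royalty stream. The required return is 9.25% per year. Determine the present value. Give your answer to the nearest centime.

Periodic rate r = 0.0925 per year.
Level perpetuity: PV = PMT / r = 825 / (0.0925) = CHF 8,918.92.

CHF 8,918.92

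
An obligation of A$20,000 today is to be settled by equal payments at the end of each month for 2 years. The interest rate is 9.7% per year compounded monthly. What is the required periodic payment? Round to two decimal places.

A$920.13

Level ordinary annuity; solve PV = PMT × [(1 − (1+r)^−n)/r] for PMT.
Periodic rate r = 0.097/12 per month; n is counted in months.
With n = 24: PMT = 20,000 / ([(1 − (1+r)^−n)/r]) = A$920.13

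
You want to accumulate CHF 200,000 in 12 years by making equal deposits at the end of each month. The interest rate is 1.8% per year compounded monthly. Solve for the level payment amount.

CHF 1,245.32

Level ordinary annuity; solve FV = PMT × [((1+r)^n − 1)/r] for PMT.
Periodic rate r = 0.018/12 per month; n is counted in months.
With n = 144: PMT = 200,000 / ([((1+r)^n − 1)/r]) = CHF 1,245.32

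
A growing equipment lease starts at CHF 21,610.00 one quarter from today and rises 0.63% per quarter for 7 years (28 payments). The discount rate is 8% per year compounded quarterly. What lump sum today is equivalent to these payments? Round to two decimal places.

Periodic rate r = 0.08/4 per quarter; n is counted in quarters.
Growing ordinary annuity: PV = PMT₁ × [1 − ((1+g)/(1+r))^n] / (r − g) = 21,610 × [1 − ((1+0.0063)/(1+r))^28] / (r − 0.0063) = CHF 497,186.06.

CHF 497,186.06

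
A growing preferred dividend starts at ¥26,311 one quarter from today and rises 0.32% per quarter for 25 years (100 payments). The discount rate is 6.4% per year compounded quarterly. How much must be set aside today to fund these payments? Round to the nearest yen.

Periodic rate r = 0.064/4 per quarter; n is counted in quarters.
Growing ordinary annuity: PV = PMT₁ × [1 − ((1+g)/(1+r))^n] / (r − g) = 26,311 × [1 − ((1+0.0032)/(1+r))^100] / (r − 0.0032) = ¥1,477,039.

¥1,477,039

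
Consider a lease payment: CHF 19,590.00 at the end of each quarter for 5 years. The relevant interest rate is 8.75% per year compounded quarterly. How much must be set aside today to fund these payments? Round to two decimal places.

This is an ordinary annuity: 20 payments of CHF 19,590.00 at the end of each quarter.
Periodic rate r = 0.0875/4 per quarter; n is counted in quarters.
PV = PMT × [(1 − (1+r)^−n)/r] = 19,590 × [1 − (1+r)^−20] / r = CHF 314,603.38

CHF 314,603.38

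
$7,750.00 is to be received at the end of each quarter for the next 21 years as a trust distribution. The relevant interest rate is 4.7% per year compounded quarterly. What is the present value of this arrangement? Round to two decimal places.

$412,337.20

This is an ordinary annuity: 84 payments of $7,750.00 at the end of each quarter.
Periodic rate r = 0.047/4 per quarter; n is counted in quarters.
PV = PMT × [(1 − (1+r)^−n)/r] = 7,750 × [1 − (1+r)^−84] / r = $412,337.20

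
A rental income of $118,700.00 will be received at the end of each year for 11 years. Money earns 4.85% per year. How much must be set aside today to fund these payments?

This is an ordinary annuity: 11 payments of $118,700.00 at the end of each year.
Periodic rate r = 0.0485 per year.
PV = PMT × [(1 − (1+r)^−n)/r] = 118,700 × [1 − (1+r)^−11] / r = $993,784.91

$993,784.91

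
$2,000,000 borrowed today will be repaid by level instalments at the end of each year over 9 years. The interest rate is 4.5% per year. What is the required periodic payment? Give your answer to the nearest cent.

Level ordinary annuity; solve PV = PMT × [(1 − (1+r)^−n)/r] for PMT.
Periodic rate r = 0.045 per year.
With n = 9: PMT = 2,000,000 / ([(1 − (1+r)^−n)/r]) = $275,148.94

$275,148.94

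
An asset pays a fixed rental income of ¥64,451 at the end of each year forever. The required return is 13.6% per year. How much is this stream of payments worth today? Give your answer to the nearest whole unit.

Periodic rate r = 0.136 per year.
Level perpetuity: PV = PMT / r = 64,451 / (0.136) = ¥473,904.

¥473,904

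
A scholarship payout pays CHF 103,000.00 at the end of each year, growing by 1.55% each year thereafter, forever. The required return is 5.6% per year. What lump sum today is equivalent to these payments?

CHF 2,543,209.88

Periodic rate r = 0.056 per year.
Growing perpetuity (Gordon): PV = PMT₁ / (r − g) = 103,000 / (r − 0.0155) = CHF 2,543,209.88.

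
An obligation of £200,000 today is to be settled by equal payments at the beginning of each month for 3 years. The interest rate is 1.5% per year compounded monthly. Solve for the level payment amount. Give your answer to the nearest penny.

£5,677.87

Level annuity due; solve PV = PMT × [(1 − (1+r)^−n)/r] × (1+r) for PMT.
Periodic rate r = 0.015/12 per month; n is counted in months.
With n = 36: PMT = 200,000 / ([(1 − (1+r)^−n)/r] × (1+r)) = £5,677.87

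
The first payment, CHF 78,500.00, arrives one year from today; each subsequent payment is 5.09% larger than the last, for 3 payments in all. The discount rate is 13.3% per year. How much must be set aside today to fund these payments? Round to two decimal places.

Periodic rate r = 0.133 per year.
Growing ordinary annuity: PV = PMT₁ × [1 − ((1+g)/(1+r))^n] / (r − g) = 78,500 × [1 − ((1+0.0509)/(1+r))^3] / (r − 0.0509) = CHF 193,157.35.

CHF 193,157.35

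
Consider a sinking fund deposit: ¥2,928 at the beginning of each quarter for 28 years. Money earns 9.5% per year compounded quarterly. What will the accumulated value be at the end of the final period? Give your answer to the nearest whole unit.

¥1,622,909

This is an annuity due: 112 deposits of ¥2,928 at the beginning of each quarter.
Periodic rate r = 0.095/4 per quarter; n is counted in quarters.
FV = PMT × [((1+r)^n − 1)/r] × (1+r) = 2,928 × [(1+r)^112 − 1] / r × (1+r) = ¥1,622,909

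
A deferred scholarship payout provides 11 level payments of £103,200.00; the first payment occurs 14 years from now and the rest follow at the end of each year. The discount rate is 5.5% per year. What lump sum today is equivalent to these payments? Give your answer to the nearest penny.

Ordinary annuity of 11 payments, first payment at period 14.
Periodic rate r = 0.055 per year.
The ordinary-annuity PV formula values the stream one period before the first payment (period 13); discount that back 13 periods:
PV₀ = 103,200 × [1 − (1+r)^−11] / r × (1+r)^−13 = £416,372.83

£416,372.83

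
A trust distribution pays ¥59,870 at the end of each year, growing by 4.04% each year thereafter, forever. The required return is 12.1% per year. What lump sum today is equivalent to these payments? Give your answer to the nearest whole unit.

Periodic rate r = 0.121 per year.
Growing perpetuity (Gordon): PV = PMT₁ / (r − g) = 59,870 / (r − 0.0404) = ¥742,804.

¥742,804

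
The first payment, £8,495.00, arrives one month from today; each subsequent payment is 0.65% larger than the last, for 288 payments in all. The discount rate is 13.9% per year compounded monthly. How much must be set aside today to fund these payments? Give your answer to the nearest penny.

£1,279,492.62

Periodic rate r = 0.139/12 per month; n is counted in months.
Growing ordinary annuity: PV = PMT₁ × [1 − ((1+g)/(1+r))^n] / (r − g) = 8,495 × [1 − ((1+0.0065)/(1+r))^288] / (r − 0.0065) = £1,279,492.62.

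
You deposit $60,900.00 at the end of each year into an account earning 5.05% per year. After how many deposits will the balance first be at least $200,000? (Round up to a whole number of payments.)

4 payments

Periodic rate r = 0.0505 per year.
Ordinary annuity FV: 200,000 = 60,900 × [((1+r)^n − 1)/r].
(1+r)^n = 1 + 200,000 × r / 60,900, so n = ln(1 + 200,000·r/60,900) / ln(1+r) = 3.11.
Round up to a whole number of payments: n = 4.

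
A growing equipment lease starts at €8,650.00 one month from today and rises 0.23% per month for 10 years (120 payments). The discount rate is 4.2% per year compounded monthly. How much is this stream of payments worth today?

€964,126.42

Periodic rate r = 0.042/12 per month; n is counted in months.
Growing ordinary annuity: PV = PMT₁ × [1 − ((1+g)/(1+r))^n] / (r − g) = 8,650 × [1 − ((1+0.0023)/(1+r))^120] / (r − 0.0023) = €964,126.42.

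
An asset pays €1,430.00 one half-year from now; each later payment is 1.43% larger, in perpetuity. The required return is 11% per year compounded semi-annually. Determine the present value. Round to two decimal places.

€35,135.14

Periodic rate r = 0.11/2 per half-year.
Growing perpetuity (Gordon): PV = PMT₁ / (r − g) = 1,430 / (r − 0.0143) = €35,135.14.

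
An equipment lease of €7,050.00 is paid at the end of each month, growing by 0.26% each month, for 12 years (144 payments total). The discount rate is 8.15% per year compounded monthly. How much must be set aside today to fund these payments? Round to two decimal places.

Periodic rate r = 0.0815/12 per month; n is counted in months.
Growing ordinary annuity: PV = PMT₁ × [1 − ((1+g)/(1+r))^n] / (r − g) = 7,050 × [1 − ((1+0.0026)/(1+r))^144] / (r − 0.0026) = €759,577.00.

€759,577.00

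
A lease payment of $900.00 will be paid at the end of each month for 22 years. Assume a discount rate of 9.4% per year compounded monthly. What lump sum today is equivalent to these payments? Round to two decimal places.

$100,249.13

This is an ordinary annuity: 264 payments of $900.00 at the end of each month.
Periodic rate r = 0.094/12 per month; n is counted in months.
PV = PMT × [(1 − (1+r)^−n)/r] = 900 × [1 − (1+r)^−264] / r = $100,249.13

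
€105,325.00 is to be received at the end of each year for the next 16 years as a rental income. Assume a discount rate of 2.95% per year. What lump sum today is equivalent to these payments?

This is an ordinary annuity: 16 payments of €105,325.00 at the end of each year.
Periodic rate r = 0.0295 per year.
PV = PMT × [(1 − (1+r)^−n)/r] = 105,325 × [1 − (1+r)^−16] / r = €1,328,069.34

€1,328,069.34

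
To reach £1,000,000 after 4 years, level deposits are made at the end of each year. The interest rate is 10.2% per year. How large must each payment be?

£214,837.67

Level ordinary annuity; solve FV = PMT × [((1+r)^n − 1)/r] for PMT.
Periodic rate r = 0.102 per year.
With n = 4: PMT = 1,000,000 / ([((1+r)^n − 1)/r]) = £214,837.67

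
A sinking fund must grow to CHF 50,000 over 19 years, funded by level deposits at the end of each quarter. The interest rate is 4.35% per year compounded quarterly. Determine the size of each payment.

Level ordinary annuity; solve FV = PMT × [((1+r)^n − 1)/r] for PMT.
Periodic rate r = 0.0435/4 per quarter; n is counted in quarters.
With n = 76: PMT = 50,000 / ([((1+r)^n − 1)/r]) = CHF 426.43

CHF 426.43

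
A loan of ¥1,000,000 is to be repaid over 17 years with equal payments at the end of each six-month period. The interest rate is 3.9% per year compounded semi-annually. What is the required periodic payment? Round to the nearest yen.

Level ordinary annuity; solve PV = PMT × [(1 − (1+r)^−n)/r] for PMT.
Periodic rate r = 0.039/2 per half-year; n is counted in half-years.
With n = 34: PMT = 1,000,000 / ([(1 − (1+r)^−n)/r]) = ¥40,507

¥40,507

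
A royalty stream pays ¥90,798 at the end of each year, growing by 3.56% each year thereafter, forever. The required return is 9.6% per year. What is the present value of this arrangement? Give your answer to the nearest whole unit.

Periodic rate r = 0.096 per year.
Growing perpetuity (Gordon): PV = PMT₁ / (r − g) = 90,798 / (r − 0.0356) = ¥1,503,278.

¥1,503,278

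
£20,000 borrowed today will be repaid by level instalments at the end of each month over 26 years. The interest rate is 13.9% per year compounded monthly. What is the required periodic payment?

£238.22

Level ordinary annuity; solve PV = PMT × [(1 − (1+r)^−n)/r] for PMT.
Periodic rate r = 0.139/12 per month; n is counted in months.
With n = 312: PMT = 20,000 / ([(1 − (1+r)^−n)/r]) = £238.22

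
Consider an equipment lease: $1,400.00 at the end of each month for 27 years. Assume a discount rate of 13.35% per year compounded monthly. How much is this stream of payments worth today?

This is an ordinary annuity: 324 payments of $1,400.00 at the end of each month.
Periodic rate r = 0.1335/12 per month; n is counted in months.
PV = PMT × [(1 − (1+r)^−n)/r] = 1,400 × [1 − (1+r)^−324] / r = $122,350.83

$122,350.83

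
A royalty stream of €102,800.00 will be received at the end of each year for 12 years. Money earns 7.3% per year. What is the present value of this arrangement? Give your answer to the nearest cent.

This is an ordinary annuity: 12 payments of €102,800.00 at the end of each year.
Periodic rate r = 0.073 per year.
PV = PMT × [(1 − (1+r)^−n)/r] = 102,800 × [1 − (1+r)^−12] / r = €803,611.59

€803,611.59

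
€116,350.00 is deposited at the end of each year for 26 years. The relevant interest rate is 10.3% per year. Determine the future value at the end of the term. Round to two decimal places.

€13,321,208.18

This is an ordinary annuity: 26 deposits of €116,350.00 at the end of each year.
Periodic rate r = 0.103 per year.
FV = PMT × [((1+r)^n − 1)/r] = 116,350 × [(1+r)^26 − 1] / r = €13,321,208.18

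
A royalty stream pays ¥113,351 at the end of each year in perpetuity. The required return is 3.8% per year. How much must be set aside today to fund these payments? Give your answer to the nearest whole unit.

Periodic rate r = 0.038 per year.
Level perpetuity: PV = PMT / r = 113,351 / (0.038) = ¥2,982,921.

¥2,982,921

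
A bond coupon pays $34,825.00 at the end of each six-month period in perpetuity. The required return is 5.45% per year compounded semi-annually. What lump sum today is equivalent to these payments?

$1,277,981.65

Periodic rate r = 0.0545/2 per half-year.
Level perpetuity: PV = PMT / r = 34,825 / (0.0545/2) = $1,277,981.65.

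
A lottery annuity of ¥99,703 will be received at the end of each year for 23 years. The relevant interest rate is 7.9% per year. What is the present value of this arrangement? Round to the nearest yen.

This is an ordinary annuity: 23 payments of ¥99,703 at the end of each year.
Periodic rate r = 0.079 per year.
PV = PMT × [(1 − (1+r)^−n)/r] = 99,703 × [1 − (1+r)^−23] / r = ¥1,042,486

¥1,042,486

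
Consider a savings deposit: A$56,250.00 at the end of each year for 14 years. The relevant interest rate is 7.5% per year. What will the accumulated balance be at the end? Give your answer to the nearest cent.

This is an ordinary annuity: 14 deposits of A$56,250.00 at the end of each year.
Periodic rate r = 0.075 per year.
FV = PMT × [((1+r)^n − 1)/r] = 56,250 × [(1+r)^14 − 1] / r = A$1,314,333.04

A$1,314,333.04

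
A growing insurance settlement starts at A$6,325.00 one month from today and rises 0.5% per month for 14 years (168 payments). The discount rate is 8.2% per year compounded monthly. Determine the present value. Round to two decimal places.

Periodic rate r = 0.082/12 per month; n is counted in months.
Growing ordinary annuity: PV = PMT₁ × [1 − ((1+g)/(1+r))^n] / (r − g) = 6,325 × [1 − ((1+0.005)/(1+r))^168] / (r − 0.005) = A$909,944.93.

A$909,944.93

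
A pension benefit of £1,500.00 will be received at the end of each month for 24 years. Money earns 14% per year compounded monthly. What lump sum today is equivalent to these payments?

£124,017.76

This is an ordinary annuity: 288 payments of £1,500.00 at the end of each month.
Periodic rate r = 0.14/12 per month; n is counted in months.
PV = PMT × [(1 − (1+r)^−n)/r] = 1,500 × [1 − (1+r)^−288] / r = £124,017.76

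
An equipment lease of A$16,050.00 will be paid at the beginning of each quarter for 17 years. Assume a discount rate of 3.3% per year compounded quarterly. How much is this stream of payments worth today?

This is an annuity due: 68 payments of A$16,050.00 at the beginning of each quarter.
Periodic rate r = 0.033/4 per quarter; n is counted in quarters.
PV = PMT × [(1 − (1+r)^−n)/r] × (1+r) = 16,050 × [1 − (1+r)^−68] / r × (1+r) = A$839,616.21

A$839,616.21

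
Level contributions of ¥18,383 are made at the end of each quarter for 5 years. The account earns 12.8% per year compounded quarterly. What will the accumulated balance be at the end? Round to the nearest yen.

This is an ordinary annuity: 20 deposits of ¥18,383 at the end of each quarter.
Periodic rate r = 0.128/4 per quarter; n is counted in quarters.
FV = PMT × [((1+r)^n − 1)/r] = 18,383 × [(1+r)^20 − 1] / r = ¥504,131

¥504,131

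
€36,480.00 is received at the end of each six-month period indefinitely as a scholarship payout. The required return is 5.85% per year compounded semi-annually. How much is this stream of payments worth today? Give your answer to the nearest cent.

€1,247,179.49

Periodic rate r = 0.0585/2 per half-year.
Level perpetuity: PV = PMT / r = 36,480 / (0.0585/2) = €1,247,179.49.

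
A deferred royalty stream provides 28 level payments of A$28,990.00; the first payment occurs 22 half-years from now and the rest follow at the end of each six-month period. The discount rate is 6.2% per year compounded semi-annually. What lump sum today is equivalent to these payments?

Ordinary annuity of 28 payments, first payment at period 22.
Periodic rate r = 0.062/2 per half-year; n is counted in half-years.
The ordinary-annuity PV formula values the stream one period before the first payment (period 21); discount that back 21 periods:
PV₀ = 28,990 × [1 − (1+r)^−28] / r × (1+r)^−21 = A$283,041.34

A$283,041.34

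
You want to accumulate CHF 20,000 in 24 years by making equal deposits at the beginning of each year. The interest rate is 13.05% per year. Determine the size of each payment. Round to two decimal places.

Level annuity due; solve FV = PMT × [((1+r)^n − 1)/r] × (1+r) for PMT.
Periodic rate r = 0.1305 per year.
With n = 24: PMT = 20,000 / ([((1+r)^n − 1)/r] × (1+r)) = CHF 128.34

CHF 128.34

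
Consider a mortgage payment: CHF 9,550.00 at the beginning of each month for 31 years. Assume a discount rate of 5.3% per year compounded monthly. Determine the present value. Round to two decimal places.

CHF 1,750,265.26

This is an annuity due: 372 payments of CHF 9,550.00 at the beginning of each month.
Periodic rate r = 0.053/12 per month; n is counted in months.
PV = PMT × [(1 − (1+r)^−n)/r] × (1+r) = 9,550 × [1 − (1+r)^−372] / r × (1+r) = CHF 1,750,265.26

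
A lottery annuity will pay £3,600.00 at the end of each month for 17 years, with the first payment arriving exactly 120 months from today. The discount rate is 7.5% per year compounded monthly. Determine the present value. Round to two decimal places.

Ordinary annuity of 204 payments, first payment at period 120.
Periodic rate r = 0.075/12 per month; n is counted in months.
The ordinary-annuity PV formula values the stream one period before the first payment (period 119); discount that back 119 periods:
PV₀ = 3,600 × [1 − (1+r)^−204] / r × (1+r)^−119 = £197,436.15

£197,436.15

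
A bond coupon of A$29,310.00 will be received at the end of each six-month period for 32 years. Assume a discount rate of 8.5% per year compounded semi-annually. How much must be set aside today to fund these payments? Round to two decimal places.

A$641,589.82

This is an ordinary annuity: 64 payments of A$29,310.00 at the end of each six-month period.
Periodic rate r = 0.085/2 per half-year; n is counted in half-years.
PV = PMT × [(1 − (1+r)^−n)/r] = 29,310 × [1 − (1+r)^−64] / r = A$641,589.82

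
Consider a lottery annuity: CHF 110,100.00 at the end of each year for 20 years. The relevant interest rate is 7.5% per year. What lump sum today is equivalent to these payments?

This is an ordinary annuity: 20 payments of CHF 110,100.00 at the end of each year.
Periodic rate r = 0.075 per year.
PV = PMT × [(1 − (1+r)^−n)/r] = 110,100 × [1 − (1+r)^−20] / r = CHF 1,122,413.50

CHF 1,122,413.50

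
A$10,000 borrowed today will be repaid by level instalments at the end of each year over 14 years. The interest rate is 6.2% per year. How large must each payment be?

Level ordinary annuity; solve PV = PMT × [(1 − (1+r)^−n)/r] for PMT.
Periodic rate r = 0.062 per year.
With n = 14: PMT = 10,000 / ([(1 − (1+r)^−n)/r]) = A$1,089.21

A$1,089.21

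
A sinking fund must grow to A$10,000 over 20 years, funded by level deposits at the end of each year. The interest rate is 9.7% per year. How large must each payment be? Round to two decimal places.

Level ordinary annuity; solve FV = PMT × [((1+r)^n − 1)/r] for PMT.
Periodic rate r = 0.097 per year.
With n = 20: PMT = 10,000 / ([((1+r)^n − 1)/r]) = A$180.64

A$180.64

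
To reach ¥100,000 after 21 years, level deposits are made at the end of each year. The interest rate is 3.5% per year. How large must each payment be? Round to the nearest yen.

Level ordinary annuity; solve FV = PMT × [((1+r)^n − 1)/r] for PMT.
Periodic rate r = 0.035 per year.
With n = 21: PMT = 100,000 / ([((1+r)^n − 1)/r]) = ¥3,304

¥3,304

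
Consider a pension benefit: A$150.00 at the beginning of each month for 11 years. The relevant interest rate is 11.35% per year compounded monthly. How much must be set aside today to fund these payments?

This is an annuity due: 132 payments of A$150.00 at the beginning of each month.
Periodic rate r = 0.1135/12 per month; n is counted in months.
PV = PMT × [(1 − (1+r)^−n)/r] × (1+r) = 150 × [1 − (1+r)^−132] / r × (1+r) = A$11,388.45

A$11,388.45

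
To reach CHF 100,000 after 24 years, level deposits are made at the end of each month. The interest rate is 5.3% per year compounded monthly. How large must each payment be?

Level ordinary annuity; solve FV = PMT × [((1+r)^n − 1)/r] for PMT.
Periodic rate r = 0.053/12 per month; n is counted in months.
With n = 288: PMT = 100,000 / ([((1+r)^n − 1)/r]) = CHF 172.66

CHF 172.66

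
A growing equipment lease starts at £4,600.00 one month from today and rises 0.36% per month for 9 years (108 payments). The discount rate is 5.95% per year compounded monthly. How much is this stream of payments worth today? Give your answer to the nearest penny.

£460,249.67

Periodic rate r = 0.0595/12 per month; n is counted in months.
Growing ordinary annuity: PV = PMT₁ × [1 − ((1+g)/(1+r))^n] / (r − g) = 4,600 × [1 − ((1+0.0036)/(1+r))^108] / (r − 0.0036) = £460,249.67.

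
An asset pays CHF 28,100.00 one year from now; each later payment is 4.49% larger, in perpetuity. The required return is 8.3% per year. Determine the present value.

Periodic rate r = 0.083 per year.
Growing perpetuity (Gordon): PV = PMT₁ / (r − g) = 28,100 / (r − 0.0449) = CHF 737,532.81.

CHF 737,532.81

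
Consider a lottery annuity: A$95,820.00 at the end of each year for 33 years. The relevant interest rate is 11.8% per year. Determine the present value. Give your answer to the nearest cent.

A$791,569.70

This is an ordinary annuity: 33 payments of A$95,820.00 at the end of each year.
Periodic rate r = 0.118 per year.
PV = PMT × [(1 − (1+r)^−n)/r] = 95,820 × [1 − (1+r)^−33] / r = A$791,569.70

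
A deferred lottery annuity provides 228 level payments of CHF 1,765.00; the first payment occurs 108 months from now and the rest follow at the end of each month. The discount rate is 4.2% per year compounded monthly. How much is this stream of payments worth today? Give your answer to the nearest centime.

CHF 190,547.56

Ordinary annuity of 228 payments, first payment at period 108.
Periodic rate r = 0.042/12 per month; n is counted in months.
The ordinary-annuity PV formula values the stream one period before the first payment (period 107); discount that back 107 periods:
PV₀ = 1,765 × [1 − (1+r)^−228] / r × (1+r)^−107 = CHF 190,547.56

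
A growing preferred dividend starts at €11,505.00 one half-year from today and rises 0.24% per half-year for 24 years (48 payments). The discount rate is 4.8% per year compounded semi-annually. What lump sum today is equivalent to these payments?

Periodic rate r = 0.048/2 per half-year; n is counted in half-years.
Growing ordinary annuity: PV = PMT₁ × [1 − ((1+g)/(1+r))^n] / (r − g) = 11,505 × [1 − ((1+0.0024)/(1+r))^48] / (r − 0.0024) = €341,210.77.

€341,210.77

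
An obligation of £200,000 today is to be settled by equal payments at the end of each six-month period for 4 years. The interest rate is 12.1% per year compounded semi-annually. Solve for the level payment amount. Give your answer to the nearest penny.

Level ordinary annuity; solve PV = PMT × [(1 − (1+r)^−n)/r] for PMT.
Periodic rate r = 0.121/2 per half-year; n is counted in half-years.
With n = 8: PMT = 200,000 / ([(1 − (1+r)^−n)/r]) = £32,270.95

£32,270.95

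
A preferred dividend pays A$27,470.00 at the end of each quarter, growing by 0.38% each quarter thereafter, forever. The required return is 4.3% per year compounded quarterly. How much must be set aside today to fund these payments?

Periodic rate r = 0.043/4 per quarter.
Growing perpetuity (Gordon): PV = PMT₁ / (r − g) = 27,470 / (r − 0.0038) = A$3,952,517.99.

A$3,952,517.99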